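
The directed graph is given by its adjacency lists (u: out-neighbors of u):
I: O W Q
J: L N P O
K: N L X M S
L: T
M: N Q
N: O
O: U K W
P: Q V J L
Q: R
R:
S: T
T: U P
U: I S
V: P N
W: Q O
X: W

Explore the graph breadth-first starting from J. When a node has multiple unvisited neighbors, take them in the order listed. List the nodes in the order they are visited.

Visit J; enqueue L, N, P, O → queue [L, N, P, O]
Visit L; enqueue T → queue [N, P, O, T]
Visit N → queue [P, O, T]
Visit P; enqueue Q, V → queue [O, T, Q, V]
Visit O; enqueue U, K, W → queue [T, Q, V, U, K, W]
Visit T → queue [Q, V, U, K, W]
Visit Q; enqueue R → queue [V, U, K, W, R]
Visit V → queue [U, K, W, R]
Visit U; enqueue I, S → queue [K, W, R, I, S]
Visit K; enqueue X, M → queue [W, R, I, S, X, M]
Visit W → queue [R, I, S, X, M]
Visit R → queue [I, S, X, M]
Visit I → queue [S, X, M]
Visit S → queue [X, M]
Visit X → queue [M]
Visit M → queue []

J, L, N, P, O, T, Q, V, U, K, W, R, I, S, X, M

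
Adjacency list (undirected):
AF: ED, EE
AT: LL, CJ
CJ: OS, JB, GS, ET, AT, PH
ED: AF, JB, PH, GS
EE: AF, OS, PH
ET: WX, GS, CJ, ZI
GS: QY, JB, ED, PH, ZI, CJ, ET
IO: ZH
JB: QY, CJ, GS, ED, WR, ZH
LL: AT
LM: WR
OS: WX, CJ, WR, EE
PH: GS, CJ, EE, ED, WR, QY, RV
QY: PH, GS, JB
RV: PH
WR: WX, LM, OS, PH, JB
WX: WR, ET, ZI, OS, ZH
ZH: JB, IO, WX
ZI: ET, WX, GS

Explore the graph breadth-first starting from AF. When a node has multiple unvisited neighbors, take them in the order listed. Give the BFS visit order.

Visit AF; enqueue ED, EE → queue [ED, EE]
Visit ED; enqueue JB, PH, GS → queue [EE, JB, PH, GS]
Visit EE; enqueue OS → queue [JB, PH, GS, OS]
Visit JB; enqueue QY, CJ, WR, ZH → queue [PH, GS, OS, QY, CJ, WR, ZH]
Visit PH; enqueue RV → queue [GS, OS, QY, CJ, WR, ZH, RV]
Visit GS; enqueue ZI, ET → queue [OS, QY, CJ, WR, ZH, RV, ZI, ET]
Visit OS; enqueue WX → queue [QY, CJ, WR, ZH, RV, ZI, ET, WX]
Visit QY → queue [CJ, WR, ZH, RV, ZI, ET, WX]
Visit CJ; enqueue AT → queue [WR, ZH, RV, ZI, ET, WX, AT]
Visit WR; enqueue LM → queue [ZH, RV, ZI, ET, WX, AT, LM]
Visit ZH; enqueue IO → queue [RV, ZI, ET, WX, AT, LM, IO]
Visit RV → queue [ZI, ET, WX, AT, LM, IO]
Visit ZI → queue [ET, WX, AT, LM, IO]
Visit ET → queue [WX, AT, LM, IO]
Visit WX → queue [AT, LM, IO]
Visit AT; enqueue LL → queue [LM, IO, LL]
Visit LM → queue [IO, LL]
Visit IO → queue [LL]
Visit LL → queue []

AF, ED, EE, JB, PH, GS, OS, QY, CJ, WR, ZH, RV, ZI, ET, WX, AT, LM, IO, LL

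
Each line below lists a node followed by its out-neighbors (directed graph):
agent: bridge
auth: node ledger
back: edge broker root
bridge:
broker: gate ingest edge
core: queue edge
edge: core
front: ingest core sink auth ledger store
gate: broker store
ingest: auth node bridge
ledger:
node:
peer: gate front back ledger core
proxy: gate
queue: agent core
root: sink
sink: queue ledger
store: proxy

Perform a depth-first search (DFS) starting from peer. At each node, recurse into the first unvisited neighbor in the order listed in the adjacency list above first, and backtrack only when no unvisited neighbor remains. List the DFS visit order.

Visit peer
peer → gate
gate → broker
broker → ingest
ingest → auth
auth → node
auth → ledger
ingest → bridge
broker → edge
edge → core
core → queue
queue → agent
gate → store
store → proxy
peer → front
front → sink
peer → back
back → root

peer → gate → broker → ingest → auth → node → ledger → bridge → edge → core → queue → agent → store → proxy → front → sink → back → root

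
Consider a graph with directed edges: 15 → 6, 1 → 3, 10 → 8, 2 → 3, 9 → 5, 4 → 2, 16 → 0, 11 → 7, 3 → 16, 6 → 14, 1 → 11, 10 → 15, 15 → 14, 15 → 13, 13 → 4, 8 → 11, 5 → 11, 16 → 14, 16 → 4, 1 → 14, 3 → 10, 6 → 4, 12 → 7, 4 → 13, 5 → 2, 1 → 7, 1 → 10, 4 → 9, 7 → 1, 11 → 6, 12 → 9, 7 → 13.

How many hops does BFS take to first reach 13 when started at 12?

Level 0: 12
Level 1: 7, 9
Level 2: 1, 5, 13
Level 3: 2, 3, 4, 10, 11, 14
Level 4: 6, 8, 15, 16
Level 5: 0
13 first appears at level 2.

2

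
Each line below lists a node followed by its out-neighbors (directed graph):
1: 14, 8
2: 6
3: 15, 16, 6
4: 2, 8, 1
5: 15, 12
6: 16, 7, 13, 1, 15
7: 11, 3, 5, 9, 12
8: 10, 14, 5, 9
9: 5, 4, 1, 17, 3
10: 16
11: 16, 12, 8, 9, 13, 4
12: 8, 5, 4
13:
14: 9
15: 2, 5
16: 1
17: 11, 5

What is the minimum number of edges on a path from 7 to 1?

Level 0: 7
Level 1: 3, 5, 9, 11, 12
Level 2: 1, 4, 6, 8, 13, 15, 16, 17
Level 3: 2, 10, 14
1 first appears at level 2.

2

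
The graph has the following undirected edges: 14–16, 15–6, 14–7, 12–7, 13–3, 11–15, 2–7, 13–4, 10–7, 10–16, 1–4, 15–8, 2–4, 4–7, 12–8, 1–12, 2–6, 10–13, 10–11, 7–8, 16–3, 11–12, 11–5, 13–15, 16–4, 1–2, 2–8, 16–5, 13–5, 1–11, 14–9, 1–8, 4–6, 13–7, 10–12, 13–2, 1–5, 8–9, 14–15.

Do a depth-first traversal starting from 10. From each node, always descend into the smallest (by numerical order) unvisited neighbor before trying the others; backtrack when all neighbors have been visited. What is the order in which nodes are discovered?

10 -> 7 -> 2 -> 1 -> 4 -> 6 -> 15 -> 8 -> 9 -> 14 -> 16 -> 3 -> 13 -> 5 -> 11 -> 12

Visit 10
10 → 7
7 → 2
2 → 1
1 → 4
4 → 6
6 → 15
15 → 8
8 → 9
9 → 14
14 → 16
16 → 3
3 → 13
13 → 5
5 → 11
11 → 12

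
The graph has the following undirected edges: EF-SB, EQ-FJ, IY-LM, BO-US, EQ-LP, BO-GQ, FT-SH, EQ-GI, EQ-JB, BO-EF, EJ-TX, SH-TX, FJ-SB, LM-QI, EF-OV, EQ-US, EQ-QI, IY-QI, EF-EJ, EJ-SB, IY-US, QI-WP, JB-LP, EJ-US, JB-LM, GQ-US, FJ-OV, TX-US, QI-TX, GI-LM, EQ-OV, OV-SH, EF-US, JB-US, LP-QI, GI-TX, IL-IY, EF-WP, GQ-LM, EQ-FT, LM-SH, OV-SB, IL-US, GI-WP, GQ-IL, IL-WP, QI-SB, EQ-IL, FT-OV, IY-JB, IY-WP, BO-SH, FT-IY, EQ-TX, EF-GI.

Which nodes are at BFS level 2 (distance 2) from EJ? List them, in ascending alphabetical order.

BO, EQ, FJ, GI, GQ, IL, IY, JB, OV, QI, SH, WP

Level 0: EJ
Level 1: EF, SB, TX, US
Level 2: BO, EQ, FJ, GI, GQ, IL, IY, JB, OV, QI, SH, WP
Level 3: FT, LM, LP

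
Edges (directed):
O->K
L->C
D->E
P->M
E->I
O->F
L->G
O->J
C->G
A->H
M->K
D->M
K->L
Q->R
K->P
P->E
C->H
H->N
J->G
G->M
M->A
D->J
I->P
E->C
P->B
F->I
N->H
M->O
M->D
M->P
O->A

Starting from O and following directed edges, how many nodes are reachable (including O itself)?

BFS from O visits: O, A, F, J, K, H, I, G, L, P, N, M, C, B, E, D
Reachable nodes: 16 of 18 total.

16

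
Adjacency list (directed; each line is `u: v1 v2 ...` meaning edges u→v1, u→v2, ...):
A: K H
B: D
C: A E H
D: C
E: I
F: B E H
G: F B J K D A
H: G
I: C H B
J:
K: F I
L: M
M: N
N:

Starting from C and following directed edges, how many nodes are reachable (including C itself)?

BFS from C visits: C, H, E, A, G, I, K, J, F, D, B
Reachable nodes: 11 of 14 total.

11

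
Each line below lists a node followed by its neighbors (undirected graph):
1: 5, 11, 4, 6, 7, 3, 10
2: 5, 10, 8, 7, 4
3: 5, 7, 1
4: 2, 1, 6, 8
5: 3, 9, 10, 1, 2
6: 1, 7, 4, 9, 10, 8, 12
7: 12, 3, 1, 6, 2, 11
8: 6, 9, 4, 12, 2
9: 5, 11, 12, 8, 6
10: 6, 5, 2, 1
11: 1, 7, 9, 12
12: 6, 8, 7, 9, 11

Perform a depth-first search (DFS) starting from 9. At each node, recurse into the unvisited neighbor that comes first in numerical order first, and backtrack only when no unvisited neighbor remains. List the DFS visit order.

Visit 9
9 → 5
5 → 1
1 → 3
3 → 7
7 → 2
2 → 4
4 → 6
6 → 8
8 → 12
12 → 11
6 → 10

9, 5, 1, 3, 7, 2, 4, 6, 8, 12, 11, 10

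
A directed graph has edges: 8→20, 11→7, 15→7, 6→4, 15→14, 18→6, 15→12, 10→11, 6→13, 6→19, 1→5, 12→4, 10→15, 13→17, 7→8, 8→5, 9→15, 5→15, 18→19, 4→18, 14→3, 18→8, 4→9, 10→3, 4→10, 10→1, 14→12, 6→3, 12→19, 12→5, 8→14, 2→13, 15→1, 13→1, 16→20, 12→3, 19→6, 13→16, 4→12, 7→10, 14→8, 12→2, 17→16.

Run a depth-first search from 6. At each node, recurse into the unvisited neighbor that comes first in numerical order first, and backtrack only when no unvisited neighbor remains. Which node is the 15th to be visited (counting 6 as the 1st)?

20

Visit 6
6 → 3
6 → 4
4 → 9
9 → 15
15 → 1
1 → 5
15 → 7
7 → 8
8 → 14
14 → 12
12 → 2
2 → 13
13 → 16
16 → 20
13 → 17
12 → 19
7 → 10
10 → 11
4 → 18

Visit order: 6, 3, 4, 9, 15, 1, 5, 7, 8, 14, 12, 2, 13, 16, 20, 17, 19, 10, 11, 18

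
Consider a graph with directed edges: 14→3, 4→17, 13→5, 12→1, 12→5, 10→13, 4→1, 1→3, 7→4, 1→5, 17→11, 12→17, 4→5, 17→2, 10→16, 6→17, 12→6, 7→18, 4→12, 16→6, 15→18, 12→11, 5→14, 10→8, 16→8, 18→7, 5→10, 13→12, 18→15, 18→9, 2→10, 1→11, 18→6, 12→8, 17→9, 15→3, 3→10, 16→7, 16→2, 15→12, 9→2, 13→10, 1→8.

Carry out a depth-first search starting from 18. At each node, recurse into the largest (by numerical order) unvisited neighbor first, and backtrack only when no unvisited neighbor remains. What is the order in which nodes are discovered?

Visit 18
18 → 15
15 → 12
12 → 17
17 → 11
17 → 9
9 → 2
2 → 10
10 → 16
16 → 8
16 → 7
7 → 4
4 → 5
5 → 14
14 → 3
4 → 1
16 → 6
10 → 13

18, 15, 12, 17, 11, 9, 2, 10, 16, 8, 7, 4, 5, 14, 3, 1, 6, 13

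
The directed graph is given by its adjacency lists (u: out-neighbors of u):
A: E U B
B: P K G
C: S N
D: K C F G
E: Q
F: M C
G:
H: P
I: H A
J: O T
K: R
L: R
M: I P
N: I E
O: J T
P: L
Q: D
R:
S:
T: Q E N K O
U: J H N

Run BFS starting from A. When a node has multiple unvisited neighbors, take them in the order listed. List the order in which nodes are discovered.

Visit A; enqueue E, U, B → queue [E, U, B]
Visit E; enqueue Q → queue [U, B, Q]
Visit U; enqueue J, H, N → queue [B, Q, J, H, N]
Visit B; enqueue P, K, G → queue [Q, J, H, N, P, K, G]
Visit Q; enqueue D → queue [J, H, N, P, K, G, D]
Visit J; enqueue O, T → queue [H, N, P, K, G, D, O, T]
Visit H → queue [N, P, K, G, D, O, T]
Visit N; enqueue I → queue [P, K, G, D, O, T, I]
Visit P; enqueue L → queue [K, G, D, O, T, I, L]
Visit K; enqueue R → queue [G, D, O, T, I, L, R]
Visit G → queue [D, O, T, I, L, R]
Visit D; enqueue C, F → queue [O, T, I, L, R, C, F]
Visit O → queue [T, I, L, R, C, F]
Visit T → queue [I, L, R, C, F]
Visit I → queue [L, R, C, F]
Visit L → queue [R, C, F]
Visit R → queue [C, F]
Visit C; enqueue S → queue [F, S]
Visit F; enqueue M → queue [S, M]
Visit S → queue [M]
Visit M → queue []

A -> E -> U -> B -> Q -> J -> H -> N -> P -> K -> G -> D -> O -> T -> I -> L -> R -> C -> F -> S -> M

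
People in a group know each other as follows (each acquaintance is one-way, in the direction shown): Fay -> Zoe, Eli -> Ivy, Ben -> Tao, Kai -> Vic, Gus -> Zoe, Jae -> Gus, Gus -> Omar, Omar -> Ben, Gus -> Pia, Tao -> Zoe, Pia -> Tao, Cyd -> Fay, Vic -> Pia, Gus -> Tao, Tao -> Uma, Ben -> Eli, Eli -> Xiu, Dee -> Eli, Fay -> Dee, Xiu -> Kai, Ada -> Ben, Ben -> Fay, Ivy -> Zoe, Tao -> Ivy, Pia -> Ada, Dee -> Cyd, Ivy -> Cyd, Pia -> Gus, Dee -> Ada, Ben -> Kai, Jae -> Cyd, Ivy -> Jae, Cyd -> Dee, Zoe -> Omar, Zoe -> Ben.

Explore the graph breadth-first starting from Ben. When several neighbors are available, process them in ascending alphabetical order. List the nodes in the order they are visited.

Ben, Eli, Fay, Kai, Tao, Ivy, Xiu, Dee, Zoe, Vic, Uma, Cyd, Jae, Ada, Omar, Pia, Gus

Visit Ben; enqueue Eli, Fay, Kai, Tao → queue [Eli, Fay, Kai, Tao]
Visit Eli; enqueue Ivy, Xiu → queue [Fay, Kai, Tao, Ivy, Xiu]
Visit Fay; enqueue Dee, Zoe → queue [Kai, Tao, Ivy, Xiu, Dee, Zoe]
Visit Kai; enqueue Vic → queue [Tao, Ivy, Xiu, Dee, Zoe, Vic]
Visit Tao; enqueue Uma → queue [Ivy, Xiu, Dee, Zoe, Vic, Uma]
Visit Ivy; enqueue Cyd, Jae → queue [Xiu, Dee, Zoe, Vic, Uma, Cyd, Jae]
Visit Xiu → queue [Dee, Zoe, Vic, Uma, Cyd, Jae]
Visit Dee; enqueue Ada → queue [Zoe, Vic, Uma, Cyd, Jae, Ada]
Visit Zoe; enqueue Omar → queue [Vic, Uma, Cyd, Jae, Ada, Omar]
Visit Vic; enqueue Pia → queue [Uma, Cyd, Jae, Ada, Omar, Pia]
Visit Uma → queue [Cyd, Jae, Ada, Omar, Pia]
Visit Cyd → queue [Jae, Ada, Omar, Pia]
Visit Jae; enqueue Gus → queue [Ada, Omar, Pia, Gus]
Visit Ada → queue [Omar, Pia, Gus]
Visit Omar → queue [Pia, Gus]
Visit Pia → queue [Gus]
Visit Gus → queue []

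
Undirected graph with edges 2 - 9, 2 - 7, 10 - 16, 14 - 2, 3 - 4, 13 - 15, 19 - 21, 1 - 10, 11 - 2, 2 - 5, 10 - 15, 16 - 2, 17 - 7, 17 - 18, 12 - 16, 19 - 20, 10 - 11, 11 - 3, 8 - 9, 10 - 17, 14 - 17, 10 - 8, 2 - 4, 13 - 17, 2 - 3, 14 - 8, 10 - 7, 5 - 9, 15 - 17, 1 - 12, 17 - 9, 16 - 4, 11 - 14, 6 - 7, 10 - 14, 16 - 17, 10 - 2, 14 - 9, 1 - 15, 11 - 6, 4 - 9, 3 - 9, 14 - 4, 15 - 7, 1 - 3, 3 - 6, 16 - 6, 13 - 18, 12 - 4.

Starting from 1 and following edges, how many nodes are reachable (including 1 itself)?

BFS from 1 visits: 1, 3, 10, 12, 15, 2, 4, 6, 9, 11, 7, 8, 14, 16, 17, 13, 5, 18
Reachable nodes: 18 of 21 total.

18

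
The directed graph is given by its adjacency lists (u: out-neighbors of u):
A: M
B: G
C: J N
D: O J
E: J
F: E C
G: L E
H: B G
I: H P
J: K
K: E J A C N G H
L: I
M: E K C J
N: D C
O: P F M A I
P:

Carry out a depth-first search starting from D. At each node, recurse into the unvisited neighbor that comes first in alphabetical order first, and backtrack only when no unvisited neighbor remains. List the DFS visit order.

D -> J -> K -> A -> M -> C -> N -> E -> G -> L -> I -> H -> B -> P -> O -> F

Visit D
D → J
J → K
K → A
A → M
M → C
C → N
M → E
K → G
G → L
L → I
I → H
H → B
I → P
D → O
O → F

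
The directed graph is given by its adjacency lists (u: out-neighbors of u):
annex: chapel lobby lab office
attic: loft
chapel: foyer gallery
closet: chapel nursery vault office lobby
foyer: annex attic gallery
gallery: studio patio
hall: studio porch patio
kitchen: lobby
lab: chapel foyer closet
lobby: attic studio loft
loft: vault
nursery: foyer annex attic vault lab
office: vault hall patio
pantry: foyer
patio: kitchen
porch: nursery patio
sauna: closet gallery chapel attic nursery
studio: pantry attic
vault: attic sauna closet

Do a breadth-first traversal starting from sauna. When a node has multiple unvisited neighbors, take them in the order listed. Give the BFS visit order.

sauna → closet → gallery → chapel → attic → nursery → vault → office → lobby → studio → patio → foyer → loft → annex → lab → hall → pantry → kitchen → porch

Visit sauna; enqueue closet, gallery, chapel, attic, nursery → queue [closet, gallery, chapel, attic, nursery]
Visit closet; enqueue vault, office, lobby → queue [gallery, chapel, attic, nursery, vault, office, lobby]
Visit gallery; enqueue studio, patio → queue [chapel, attic, nursery, vault, office, lobby, studio, patio]
Visit chapel; enqueue foyer → queue [attic, nursery, vault, office, lobby, studio, patio, foyer]
Visit attic; enqueue loft → queue [nursery, vault, office, lobby, studio, patio, foyer, loft]
Visit nursery; enqueue annex, lab → queue [vault, office, lobby, studio, patio, foyer, loft, annex, lab]
Visit vault → queue [office, lobby, studio, patio, foyer, loft, annex, lab]
Visit office; enqueue hall → queue [lobby, studio, patio, foyer, loft, annex, lab, hall]
Visit lobby → queue [studio, patio, foyer, loft, annex, lab, hall]
Visit studio; enqueue pantry → queue [patio, foyer, loft, annex, lab, hall, pantry]
Visit patio; enqueue kitchen → queue [foyer, loft, annex, lab, hall, pantry, kitchen]
Visit foyer → queue [loft, annex, lab, hall, pantry, kitchen]
Visit loft → queue [annex, lab, hall, pantry, kitchen]
Visit annex → queue [lab, hall, pantry, kitchen]
Visit lab → queue [hall, pantry, kitchen]
Visit hall; enqueue porch → queue [pantry, kitchen, porch]
Visit pantry → queue [kitchen, porch]
Visit kitchen → queue [porch]
Visit porch → queue []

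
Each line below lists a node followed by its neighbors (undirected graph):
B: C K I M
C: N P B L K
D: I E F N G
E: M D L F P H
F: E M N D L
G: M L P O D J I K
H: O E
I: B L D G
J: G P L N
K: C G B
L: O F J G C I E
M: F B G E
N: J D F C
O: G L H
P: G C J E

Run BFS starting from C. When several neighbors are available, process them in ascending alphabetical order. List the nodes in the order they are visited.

C, B, K, L, N, P, I, M, G, E, F, J, O, D, H

Visit C; enqueue B, K, L, N, P → queue [B, K, L, N, P]
Visit B; enqueue I, M → queue [K, L, N, P, I, M]
Visit K; enqueue G → queue [L, N, P, I, M, G]
Visit L; enqueue E, F, J, O → queue [N, P, I, M, G, E, F, J, O]
Visit N; enqueue D → queue [P, I, M, G, E, F, J, O, D]
Visit P → queue [I, M, G, E, F, J, O, D]
Visit I → queue [M, G, E, F, J, O, D]
Visit M → queue [G, E, F, J, O, D]
Visit G → queue [E, F, J, O, D]
Visit E; enqueue H → queue [F, J, O, D, H]
Visit F → queue [J, O, D, H]
Visit J → queue [O, D, H]
Visit O → queue [D, H]
Visit D → queue [H]
Visit H → queue []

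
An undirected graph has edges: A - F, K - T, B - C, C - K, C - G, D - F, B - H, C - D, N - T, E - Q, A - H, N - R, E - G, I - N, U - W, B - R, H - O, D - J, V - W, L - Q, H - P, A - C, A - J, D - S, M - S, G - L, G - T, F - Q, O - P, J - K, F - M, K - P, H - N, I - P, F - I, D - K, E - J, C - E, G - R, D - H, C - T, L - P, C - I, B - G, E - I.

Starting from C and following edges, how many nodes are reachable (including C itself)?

BFS from C visits: C, A, B, D, E, G, I, K, T, F, H, J, R, S, Q, L, N, P, M, O
Reachable nodes: 20 of 23 total.

20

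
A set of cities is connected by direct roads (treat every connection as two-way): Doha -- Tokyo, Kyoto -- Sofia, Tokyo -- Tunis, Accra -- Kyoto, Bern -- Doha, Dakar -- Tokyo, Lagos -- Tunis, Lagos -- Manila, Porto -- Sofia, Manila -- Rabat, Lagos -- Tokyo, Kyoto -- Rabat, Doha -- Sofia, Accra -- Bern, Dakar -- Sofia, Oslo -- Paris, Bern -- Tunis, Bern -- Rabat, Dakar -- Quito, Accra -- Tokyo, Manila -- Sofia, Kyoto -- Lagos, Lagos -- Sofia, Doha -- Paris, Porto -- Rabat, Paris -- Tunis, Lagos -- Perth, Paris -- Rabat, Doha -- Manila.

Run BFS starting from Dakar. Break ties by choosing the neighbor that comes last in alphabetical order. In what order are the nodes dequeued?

Dakar → Tokyo → Sofia → Quito → Tunis → Lagos → Doha → Accra → Porto → Manila → Kyoto → Paris → Bern → Perth → Rabat → Oslo

Visit Dakar; enqueue Tokyo, Sofia, Quito → queue [Tokyo, Sofia, Quito]
Visit Tokyo; enqueue Tunis, Lagos, Doha, Accra → queue [Sofia, Quito, Tunis, Lagos, Doha, Accra]
Visit Sofia; enqueue Porto, Manila, Kyoto → queue [Quito, Tunis, Lagos, Doha, Accra, Porto, Manila, Kyoto]
Visit Quito → queue [Tunis, Lagos, Doha, Accra, Porto, Manila, Kyoto]
Visit Tunis; enqueue Paris, Bern → queue [Lagos, Doha, Accra, Porto, Manila, Kyoto, Paris, Bern]
Visit Lagos; enqueue Perth → queue [Doha, Accra, Porto, Manila, Kyoto, Paris, Bern, Perth]
Visit Doha → queue [Accra, Porto, Manila, Kyoto, Paris, Bern, Perth]
Visit Accra → queue [Porto, Manila, Kyoto, Paris, Bern, Perth]
Visit Porto; enqueue Rabat → queue [Manila, Kyoto, Paris, Bern, Perth, Rabat]
Visit Manila → queue [Kyoto, Paris, Bern, Perth, Rabat]
Visit Kyoto → queue [Paris, Bern, Perth, Rabat]
Visit Paris; enqueue Oslo → queue [Bern, Perth, Rabat, Oslo]
Visit Bern → queue [Perth, Rabat, Oslo]
Visit Perth → queue [Rabat, Oslo]
Visit Rabat → queue [Oslo]
Visit Oslo → queue []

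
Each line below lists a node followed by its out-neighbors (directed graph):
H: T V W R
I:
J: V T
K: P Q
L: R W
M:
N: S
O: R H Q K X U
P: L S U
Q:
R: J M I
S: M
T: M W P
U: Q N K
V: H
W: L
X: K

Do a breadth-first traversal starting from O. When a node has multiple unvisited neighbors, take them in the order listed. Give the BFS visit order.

O -> R -> H -> Q -> K -> X -> U -> J -> M -> I -> T -> V -> W -> P -> N -> L -> S

Visit O; enqueue R, H, Q, K, X, U → queue [R, H, Q, K, X, U]
Visit R; enqueue J, M, I → queue [H, Q, K, X, U, J, M, I]
Visit H; enqueue T, V, W → queue [Q, K, X, U, J, M, I, T, V, W]
Visit Q → queue [K, X, U, J, M, I, T, V, W]
Visit K; enqueue P → queue [X, U, J, M, I, T, V, W, P]
Visit X → queue [U, J, M, I, T, V, W, P]
Visit U; enqueue N → queue [J, M, I, T, V, W, P, N]
Visit J → queue [M, I, T, V, W, P, N]
Visit M → queue [I, T, V, W, P, N]
Visit I → queue [T, V, W, P, N]
Visit T → queue [V, W, P, N]
Visit V → queue [W, P, N]
Visit W; enqueue L → queue [P, N, L]
Visit P; enqueue S → queue [N, L, S]
Visit N → queue [L, S]
Visit L → queue [S]
Visit S → queue []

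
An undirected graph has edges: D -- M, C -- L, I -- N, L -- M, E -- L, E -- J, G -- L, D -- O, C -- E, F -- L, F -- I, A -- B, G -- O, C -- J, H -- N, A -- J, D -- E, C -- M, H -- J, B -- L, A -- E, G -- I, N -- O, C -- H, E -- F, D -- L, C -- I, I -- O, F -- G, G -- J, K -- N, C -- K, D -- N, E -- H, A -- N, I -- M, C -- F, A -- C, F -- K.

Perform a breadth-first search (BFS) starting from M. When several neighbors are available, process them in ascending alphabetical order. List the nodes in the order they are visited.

M, C, D, I, L, A, E, F, H, J, K, N, O, G, B

Visit M; enqueue C, D, I, L → queue [C, D, I, L]
Visit C; enqueue A, E, F, H, J, K → queue [D, I, L, A, E, F, H, J, K]
Visit D; enqueue N, O → queue [I, L, A, E, F, H, J, K, N, O]
Visit I; enqueue G → queue [L, A, E, F, H, J, K, N, O, G]
Visit L; enqueue B → queue [A, E, F, H, J, K, N, O, G, B]
Visit A → queue [E, F, H, J, K, N, O, G, B]
Visit E → queue [F, H, J, K, N, O, G, B]
Visit F → queue [H, J, K, N, O, G, B]
Visit H → queue [J, K, N, O, G, B]
Visit J → queue [K, N, O, G, B]
Visit K → queue [N, O, G, B]
Visit N → queue [O, G, B]
Visit O → queue [G, B]
Visit G → queue [B]
Visit B → queue []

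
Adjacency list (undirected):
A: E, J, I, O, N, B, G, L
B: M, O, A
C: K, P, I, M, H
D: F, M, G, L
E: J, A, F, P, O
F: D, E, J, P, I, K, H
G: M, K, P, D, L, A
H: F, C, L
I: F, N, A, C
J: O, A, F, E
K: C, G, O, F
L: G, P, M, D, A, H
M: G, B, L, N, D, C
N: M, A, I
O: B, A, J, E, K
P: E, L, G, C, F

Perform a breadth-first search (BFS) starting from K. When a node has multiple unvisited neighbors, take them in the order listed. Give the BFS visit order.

K → C → G → O → F → P → I → M → H → D → L → A → B → J → E → N

Visit K; enqueue C, G, O, F → queue [C, G, O, F]
Visit C; enqueue P, I, M, H → queue [G, O, F, P, I, M, H]
Visit G; enqueue D, L, A → queue [O, F, P, I, M, H, D, L, A]
Visit O; enqueue B, J, E → queue [F, P, I, M, H, D, L, A, B, J, E]
Visit F → queue [P, I, M, H, D, L, A, B, J, E]
Visit P → queue [I, M, H, D, L, A, B, J, E]
Visit I; enqueue N → queue [M, H, D, L, A, B, J, E, N]
Visit M → queue [H, D, L, A, B, J, E, N]
Visit H → queue [D, L, A, B, J, E, N]
Visit D → queue [L, A, B, J, E, N]
Visit L → queue [A, B, J, E, N]
Visit A → queue [B, J, E, N]
Visit B → queue [J, E, N]
Visit J → queue [E, N]
Visit E → queue [N]
Visit N → queue []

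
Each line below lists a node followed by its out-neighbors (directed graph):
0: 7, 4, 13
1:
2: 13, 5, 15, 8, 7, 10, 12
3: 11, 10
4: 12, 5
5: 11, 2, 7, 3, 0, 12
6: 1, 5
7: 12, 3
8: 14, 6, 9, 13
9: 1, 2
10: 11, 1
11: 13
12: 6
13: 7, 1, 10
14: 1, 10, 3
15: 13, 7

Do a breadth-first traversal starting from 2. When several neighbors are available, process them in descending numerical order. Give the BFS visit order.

2 → 15 → 13 → 12 → 10 → 8 → 7 → 5 → 1 → 6 → 11 → 14 → 9 → 3 → 0 → 4

Visit 2; enqueue 15, 13, 12, 10, 8, 7, 5 → queue [15, 13, 12, 10, 8, 7, 5]
Visit 15 → queue [13, 12, 10, 8, 7, 5]
Visit 13; enqueue 1 → queue [12, 10, 8, 7, 5, 1]
Visit 12; enqueue 6 → queue [10, 8, 7, 5, 1, 6]
Visit 10; enqueue 11 → queue [8, 7, 5, 1, 6, 11]
Visit 8; enqueue 14, 9 → queue [7, 5, 1, 6, 11, 14, 9]
Visit 7; enqueue 3 → queue [5, 1, 6, 11, 14, 9, 3]
Visit 5; enqueue 0 → queue [1, 6, 11, 14, 9, 3, 0]
Visit 1 → queue [6, 11, 14, 9, 3, 0]
Visit 6 → queue [11, 14, 9, 3, 0]
Visit 11 → queue [14, 9, 3, 0]
Visit 14 → queue [9, 3, 0]
Visit 9 → queue [3, 0]
Visit 3 → queue [0]
Visit 0; enqueue 4 → queue [4]
Visit 4 → queue []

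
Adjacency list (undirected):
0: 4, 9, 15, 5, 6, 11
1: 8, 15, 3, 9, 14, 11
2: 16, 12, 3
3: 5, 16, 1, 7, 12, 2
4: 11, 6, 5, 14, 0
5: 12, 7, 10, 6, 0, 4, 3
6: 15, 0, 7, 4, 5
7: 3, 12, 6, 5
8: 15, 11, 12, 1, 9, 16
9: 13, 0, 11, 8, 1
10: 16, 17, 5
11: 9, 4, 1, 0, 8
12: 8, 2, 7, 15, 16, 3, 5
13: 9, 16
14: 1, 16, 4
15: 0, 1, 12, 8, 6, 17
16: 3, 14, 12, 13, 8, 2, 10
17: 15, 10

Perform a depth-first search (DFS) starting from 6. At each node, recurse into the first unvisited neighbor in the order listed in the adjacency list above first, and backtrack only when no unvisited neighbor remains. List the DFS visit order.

Visit 6
6 → 15
15 → 0
0 → 4
4 → 11
11 → 9
9 → 13
13 → 16
16 → 3
3 → 5
5 → 12
12 → 8
8 → 1
1 → 14
12 → 2
12 → 7
5 → 10
10 → 17

6, 15, 0, 4, 11, 9, 13, 16, 3, 5, 12, 8, 1, 14, 2, 7, 10, 17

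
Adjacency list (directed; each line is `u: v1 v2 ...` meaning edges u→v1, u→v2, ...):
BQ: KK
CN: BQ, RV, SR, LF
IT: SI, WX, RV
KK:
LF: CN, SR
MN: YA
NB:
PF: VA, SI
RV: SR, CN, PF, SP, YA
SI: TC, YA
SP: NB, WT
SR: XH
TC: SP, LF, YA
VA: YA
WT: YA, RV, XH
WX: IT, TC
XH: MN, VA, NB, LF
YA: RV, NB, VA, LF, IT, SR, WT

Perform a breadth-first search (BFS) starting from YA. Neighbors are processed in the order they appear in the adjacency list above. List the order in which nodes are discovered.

Visit YA; enqueue RV, NB, VA, LF, IT, SR, WT → queue [RV, NB, VA, LF, IT, SR, WT]
Visit RV; enqueue CN, PF, SP → queue [NB, VA, LF, IT, SR, WT, CN, PF, SP]
Visit NB → queue [VA, LF, IT, SR, WT, CN, PF, SP]
Visit VA → queue [LF, IT, SR, WT, CN, PF, SP]
Visit LF → queue [IT, SR, WT, CN, PF, SP]
Visit IT; enqueue SI, WX → queue [SR, WT, CN, PF, SP, SI, WX]
Visit SR; enqueue XH → queue [WT, CN, PF, SP, SI, WX, XH]
Visit WT → queue [CN, PF, SP, SI, WX, XH]
Visit CN; enqueue BQ → queue [PF, SP, SI, WX, XH, BQ]
Visit PF → queue [SP, SI, WX, XH, BQ]
Visit SP → queue [SI, WX, XH, BQ]
Visit SI; enqueue TC → queue [WX, XH, BQ, TC]
Visit WX → queue [XH, BQ, TC]
Visit XH; enqueue MN → queue [BQ, TC, MN]
Visit BQ; enqueue KK → queue [TC, MN, KK]
Visit TC → queue [MN, KK]
Visit MN → queue [KK]
Visit KK → queue []

YA -> RV -> NB -> VA -> LF -> IT -> SR -> WT -> CN -> PF -> SP -> SI -> WX -> XH -> BQ -> TC -> MN -> KK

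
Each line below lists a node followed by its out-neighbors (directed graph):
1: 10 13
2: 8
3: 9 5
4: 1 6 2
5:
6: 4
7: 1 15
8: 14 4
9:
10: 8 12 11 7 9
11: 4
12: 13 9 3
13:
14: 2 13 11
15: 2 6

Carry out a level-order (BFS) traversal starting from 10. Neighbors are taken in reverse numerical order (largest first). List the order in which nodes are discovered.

Visit 10; enqueue 12, 11, 9, 8, 7 → queue [12, 11, 9, 8, 7]
Visit 12; enqueue 13, 3 → queue [11, 9, 8, 7, 13, 3]
Visit 11; enqueue 4 → queue [9, 8, 7, 13, 3, 4]
Visit 9 → queue [8, 7, 13, 3, 4]
Visit 8; enqueue 14 → queue [7, 13, 3, 4, 14]
Visit 7; enqueue 15, 1 → queue [13, 3, 4, 14, 15, 1]
Visit 13 → queue [3, 4, 14, 15, 1]
Visit 3; enqueue 5 → queue [4, 14, 15, 1, 5]
Visit 4; enqueue 6, 2 → queue [14, 15, 1, 5, 6, 2]
Visit 14 → queue [15, 1, 5, 6, 2]
Visit 15 → queue [1, 5, 6, 2]
Visit 1 → queue [5, 6, 2]
Visit 5 → queue [6, 2]
Visit 6 → queue [2]
Visit 2 → queue []

10 → 12 → 11 → 9 → 8 → 7 → 13 → 3 → 4 → 14 → 15 → 1 → 5 → 6 → 2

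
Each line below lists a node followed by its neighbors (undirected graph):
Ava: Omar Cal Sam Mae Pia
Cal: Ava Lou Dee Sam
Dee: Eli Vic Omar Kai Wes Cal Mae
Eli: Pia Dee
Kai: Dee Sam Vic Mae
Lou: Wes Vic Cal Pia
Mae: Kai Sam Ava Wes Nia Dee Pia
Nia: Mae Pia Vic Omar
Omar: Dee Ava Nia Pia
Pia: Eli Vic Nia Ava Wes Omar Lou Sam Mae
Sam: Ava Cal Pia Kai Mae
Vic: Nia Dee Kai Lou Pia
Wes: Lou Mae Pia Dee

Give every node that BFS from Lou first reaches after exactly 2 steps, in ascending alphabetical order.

Ava, Dee, Eli, Kai, Mae, Nia, Omar, Sam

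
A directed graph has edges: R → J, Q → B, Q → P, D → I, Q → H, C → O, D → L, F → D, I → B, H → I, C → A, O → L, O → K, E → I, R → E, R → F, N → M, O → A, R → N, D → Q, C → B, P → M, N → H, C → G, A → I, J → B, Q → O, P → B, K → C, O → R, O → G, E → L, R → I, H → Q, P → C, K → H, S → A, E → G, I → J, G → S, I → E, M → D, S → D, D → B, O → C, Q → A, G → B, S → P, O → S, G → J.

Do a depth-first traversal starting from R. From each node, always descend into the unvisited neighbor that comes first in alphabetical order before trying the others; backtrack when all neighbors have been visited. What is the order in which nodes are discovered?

Visit R
R → E
E → G
G → B
G → J
G → S
S → A
A → I
S → D
D → L
D → Q
Q → H
Q → O
O → C
O → K
Q → P
P → M
R → F
R → N

R, E, G, B, J, S, A, I, D, L, Q, H, O, C, K, P, M, F, N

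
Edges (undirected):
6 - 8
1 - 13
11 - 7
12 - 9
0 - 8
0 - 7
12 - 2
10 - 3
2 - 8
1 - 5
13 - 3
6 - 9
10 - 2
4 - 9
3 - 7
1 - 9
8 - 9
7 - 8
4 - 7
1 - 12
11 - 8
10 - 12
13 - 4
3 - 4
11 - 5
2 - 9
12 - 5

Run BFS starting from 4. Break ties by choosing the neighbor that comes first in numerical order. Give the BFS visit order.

Visit 4; enqueue 3, 7, 9, 13 → queue [3, 7, 9, 13]
Visit 3; enqueue 10 → queue [7, 9, 13, 10]
Visit 7; enqueue 0, 8, 11 → queue [9, 13, 10, 0, 8, 11]
Visit 9; enqueue 1, 2, 6, 12 → queue [13, 10, 0, 8, 11, 1, 2, 6, 12]
Visit 13 → queue [10, 0, 8, 11, 1, 2, 6, 12]
Visit 10 → queue [0, 8, 11, 1, 2, 6, 12]
Visit 0 → queue [8, 11, 1, 2, 6, 12]
Visit 8 → queue [11, 1, 2, 6, 12]
Visit 11; enqueue 5 → queue [1, 2, 6, 12, 5]
Visit 1 → queue [2, 6, 12, 5]
Visit 2 → queue [6, 12, 5]
Visit 6 → queue [12, 5]
Visit 12 → queue [5]
Visit 5 → queue []

4 -> 3 -> 7 -> 9 -> 13 -> 10 -> 0 -> 8 -> 11 -> 1 -> 2 -> 6 -> 12 -> 5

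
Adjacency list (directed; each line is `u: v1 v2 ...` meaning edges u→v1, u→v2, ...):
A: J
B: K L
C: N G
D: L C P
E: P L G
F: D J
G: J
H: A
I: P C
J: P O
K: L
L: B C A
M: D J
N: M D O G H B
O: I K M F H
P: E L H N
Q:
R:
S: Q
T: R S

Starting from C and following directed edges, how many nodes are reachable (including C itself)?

16

BFS from C visits: C, N, G, M, D, O, H, B, J, L, P, I, K, F, A, E
Reachable nodes: 16 of 20 total.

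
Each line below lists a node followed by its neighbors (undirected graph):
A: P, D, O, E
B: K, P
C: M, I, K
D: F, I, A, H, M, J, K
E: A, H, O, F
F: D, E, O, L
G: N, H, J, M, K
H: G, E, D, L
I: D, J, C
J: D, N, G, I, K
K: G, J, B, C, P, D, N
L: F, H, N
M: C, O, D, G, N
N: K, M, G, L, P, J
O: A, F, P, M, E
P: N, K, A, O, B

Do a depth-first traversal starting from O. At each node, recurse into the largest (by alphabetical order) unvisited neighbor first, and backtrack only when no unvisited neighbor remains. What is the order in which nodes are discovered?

Visit O
O → P
P → N
N → M
M → G
G → K
K → J
J → I
I → D
D → H
H → L
L → F
F → E
E → A
I → C
K → B

O → P → N → M → G → K → J → I → D → H → L → F → E → A → C → B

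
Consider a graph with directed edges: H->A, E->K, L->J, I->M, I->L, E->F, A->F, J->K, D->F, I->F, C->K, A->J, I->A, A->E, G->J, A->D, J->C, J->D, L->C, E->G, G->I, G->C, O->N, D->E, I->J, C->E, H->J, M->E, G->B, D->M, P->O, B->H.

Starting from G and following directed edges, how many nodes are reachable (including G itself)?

BFS from G visits: G, J, I, C, B, K, D, M, L, F, A, E, H
Reachable nodes: 13 of 16 total.

13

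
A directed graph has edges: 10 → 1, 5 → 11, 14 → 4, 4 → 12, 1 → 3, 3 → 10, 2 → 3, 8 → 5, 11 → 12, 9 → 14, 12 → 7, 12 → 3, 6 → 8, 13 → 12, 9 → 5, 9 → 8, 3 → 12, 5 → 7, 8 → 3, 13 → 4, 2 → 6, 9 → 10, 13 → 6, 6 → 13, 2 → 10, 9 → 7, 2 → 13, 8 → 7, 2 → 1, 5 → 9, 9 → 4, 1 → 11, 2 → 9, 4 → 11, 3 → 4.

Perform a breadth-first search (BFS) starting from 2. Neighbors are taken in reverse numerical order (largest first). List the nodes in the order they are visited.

Visit 2; enqueue 13, 10, 9, 6, 3, 1 → queue [13, 10, 9, 6, 3, 1]
Visit 13; enqueue 12, 4 → queue [10, 9, 6, 3, 1, 12, 4]
Visit 10 → queue [9, 6, 3, 1, 12, 4]
Visit 9; enqueue 14, 8, 7, 5 → queue [6, 3, 1, 12, 4, 14, 8, 7, 5]
Visit 6 → queue [3, 1, 12, 4, 14, 8, 7, 5]
Visit 3 → queue [1, 12, 4, 14, 8, 7, 5]
Visit 1; enqueue 11 → queue [12, 4, 14, 8, 7, 5, 11]
Visit 12 → queue [4, 14, 8, 7, 5, 11]
Visit 4 → queue [14, 8, 7, 5, 11]
Visit 14 → queue [8, 7, 5, 11]
Visit 8 → queue [7, 5, 11]
Visit 7 → queue [5, 11]
Visit 5 → queue [11]
Visit 11 → queue []

2 -> 13 -> 10 -> 9 -> 6 -> 3 -> 1 -> 12 -> 4 -> 14 -> 8 -> 7 -> 5 -> 11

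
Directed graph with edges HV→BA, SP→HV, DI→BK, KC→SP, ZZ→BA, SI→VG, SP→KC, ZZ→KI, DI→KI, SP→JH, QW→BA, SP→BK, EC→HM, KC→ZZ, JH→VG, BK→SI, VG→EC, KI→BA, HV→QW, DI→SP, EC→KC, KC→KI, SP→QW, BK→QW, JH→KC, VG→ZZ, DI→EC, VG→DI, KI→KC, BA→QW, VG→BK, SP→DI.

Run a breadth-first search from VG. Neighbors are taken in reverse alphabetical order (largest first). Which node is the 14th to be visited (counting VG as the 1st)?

Visit VG; enqueue ZZ, EC, DI, BK → queue [ZZ, EC, DI, BK]
Visit ZZ; enqueue KI, BA → queue [EC, DI, BK, KI, BA]
Visit EC; enqueue KC, HM → queue [DI, BK, KI, BA, KC, HM]
Visit DI; enqueue SP → queue [BK, KI, BA, KC, HM, SP]
Visit BK; enqueue SI, QW → queue [KI, BA, KC, HM, SP, SI, QW]
Visit KI → queue [BA, KC, HM, SP, SI, QW]
Visit BA → queue [KC, HM, SP, SI, QW]
Visit KC → queue [HM, SP, SI, QW]
Visit HM → queue [SP, SI, QW]
Visit SP; enqueue JH, HV → queue [SI, QW, JH, HV]
Visit SI → queue [QW, JH, HV]
Visit QW → queue [JH, HV]
Visit JH → queue [HV]
Visit HV → queue []

Visit order: VG, ZZ, EC, DI, BK, KI, BA, KC, HM, SP, SI, QW, JH, HV

HV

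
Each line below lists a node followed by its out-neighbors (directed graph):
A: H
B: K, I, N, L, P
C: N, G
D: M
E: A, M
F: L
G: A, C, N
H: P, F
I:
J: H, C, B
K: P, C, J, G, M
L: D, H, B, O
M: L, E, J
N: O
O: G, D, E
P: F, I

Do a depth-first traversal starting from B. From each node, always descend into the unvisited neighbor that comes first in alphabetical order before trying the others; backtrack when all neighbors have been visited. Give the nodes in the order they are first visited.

Visit B
B → I
B → K
K → C
C → G
G → A
A → H
H → F
F → L
L → D
D → M
M → E
M → J
L → O
H → P
G → N

B I K C G A H F L D M E J O P N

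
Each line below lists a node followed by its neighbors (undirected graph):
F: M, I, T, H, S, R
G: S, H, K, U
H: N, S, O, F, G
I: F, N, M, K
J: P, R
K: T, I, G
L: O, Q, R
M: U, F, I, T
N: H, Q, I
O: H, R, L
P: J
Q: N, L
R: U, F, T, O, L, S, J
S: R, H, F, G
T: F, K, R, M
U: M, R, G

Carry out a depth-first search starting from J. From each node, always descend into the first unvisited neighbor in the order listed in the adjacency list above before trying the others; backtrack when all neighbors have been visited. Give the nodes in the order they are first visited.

J P R U M F I N H S G K T O L Q

Visit J
J → P
J → R
R → U
U → M
M → F
F → I
I → N
N → H
H → S
S → G
G → K
K → T
H → O
O → L
L → Q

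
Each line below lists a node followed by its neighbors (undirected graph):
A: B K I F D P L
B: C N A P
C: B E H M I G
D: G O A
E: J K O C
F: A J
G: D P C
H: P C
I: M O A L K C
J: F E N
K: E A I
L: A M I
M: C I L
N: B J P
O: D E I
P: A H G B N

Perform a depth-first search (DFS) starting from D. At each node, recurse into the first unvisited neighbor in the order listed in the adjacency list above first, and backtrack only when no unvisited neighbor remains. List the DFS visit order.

Visit D
D → G
G → P
P → A
A → B
B → C
C → E
E → J
J → F
J → N
E → K
K → I
I → M
M → L
I → O
C → H

D -> G -> P -> A -> B -> C -> E -> J -> F -> N -> K -> I -> M -> L -> O -> H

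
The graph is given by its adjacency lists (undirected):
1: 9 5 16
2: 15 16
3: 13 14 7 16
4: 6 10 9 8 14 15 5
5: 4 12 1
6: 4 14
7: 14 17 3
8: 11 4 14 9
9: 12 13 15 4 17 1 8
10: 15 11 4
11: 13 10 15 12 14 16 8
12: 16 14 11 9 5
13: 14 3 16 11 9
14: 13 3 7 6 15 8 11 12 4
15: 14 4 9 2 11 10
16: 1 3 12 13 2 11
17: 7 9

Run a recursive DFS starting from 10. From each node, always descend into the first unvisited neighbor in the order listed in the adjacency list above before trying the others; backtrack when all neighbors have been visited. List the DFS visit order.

10 15 14 13 3 7 17 9 12 16 1 5 4 6 8 11 2

Visit 10
10 → 15
15 → 14
14 → 13
13 → 3
3 → 7
7 → 17
17 → 9
9 → 12
12 → 16
16 → 1
1 → 5
5 → 4
4 → 6
4 → 8
8 → 11
16 → 2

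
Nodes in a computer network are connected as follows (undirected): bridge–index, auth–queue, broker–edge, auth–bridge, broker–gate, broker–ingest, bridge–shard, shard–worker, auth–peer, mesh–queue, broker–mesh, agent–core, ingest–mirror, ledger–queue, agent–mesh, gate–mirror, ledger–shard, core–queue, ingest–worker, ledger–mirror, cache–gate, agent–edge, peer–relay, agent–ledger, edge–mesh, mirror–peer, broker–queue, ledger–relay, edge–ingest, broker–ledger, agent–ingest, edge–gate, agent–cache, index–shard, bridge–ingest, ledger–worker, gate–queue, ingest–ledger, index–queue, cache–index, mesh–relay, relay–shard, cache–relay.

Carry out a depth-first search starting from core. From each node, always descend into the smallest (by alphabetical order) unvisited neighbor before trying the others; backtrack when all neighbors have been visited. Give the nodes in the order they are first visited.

core → agent → cache → gate → broker → edge → ingest → bridge → auth → peer → mirror → ledger → queue → index → shard → relay → mesh → worker

Visit core
core → agent
agent → cache
cache → gate
gate → broker
broker → edge
edge → ingest
ingest → bridge
bridge → auth
auth → peer
peer → mirror
mirror → ledger
ledger → queue
queue → index
index → shard
shard → relay
relay → mesh
shard → worker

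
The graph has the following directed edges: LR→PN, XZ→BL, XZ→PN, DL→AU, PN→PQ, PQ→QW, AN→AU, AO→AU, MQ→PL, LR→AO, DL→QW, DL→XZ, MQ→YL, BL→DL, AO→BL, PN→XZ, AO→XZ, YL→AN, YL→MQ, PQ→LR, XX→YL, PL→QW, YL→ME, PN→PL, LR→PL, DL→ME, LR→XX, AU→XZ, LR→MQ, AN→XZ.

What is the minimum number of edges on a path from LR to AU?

2

Level 0: LR
Level 1: AO, MQ, PL, PN, XX
Level 2: AU, BL, PQ, QW, XZ, YL
Level 3: AN, DL, ME
AU first appears at level 2.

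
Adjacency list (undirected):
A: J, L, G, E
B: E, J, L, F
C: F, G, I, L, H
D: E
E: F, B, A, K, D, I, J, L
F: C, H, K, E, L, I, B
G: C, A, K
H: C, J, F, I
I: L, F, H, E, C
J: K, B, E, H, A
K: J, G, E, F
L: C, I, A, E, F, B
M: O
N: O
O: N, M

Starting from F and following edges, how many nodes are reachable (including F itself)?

BFS from F visits: F, C, H, K, E, L, I, B, G, J, A, D
Reachable nodes: 12 of 15 total.

12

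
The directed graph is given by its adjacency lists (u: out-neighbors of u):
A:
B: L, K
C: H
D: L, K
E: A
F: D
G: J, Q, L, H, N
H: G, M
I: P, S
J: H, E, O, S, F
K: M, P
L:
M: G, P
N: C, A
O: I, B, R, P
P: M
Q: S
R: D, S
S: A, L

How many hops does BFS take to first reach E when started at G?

2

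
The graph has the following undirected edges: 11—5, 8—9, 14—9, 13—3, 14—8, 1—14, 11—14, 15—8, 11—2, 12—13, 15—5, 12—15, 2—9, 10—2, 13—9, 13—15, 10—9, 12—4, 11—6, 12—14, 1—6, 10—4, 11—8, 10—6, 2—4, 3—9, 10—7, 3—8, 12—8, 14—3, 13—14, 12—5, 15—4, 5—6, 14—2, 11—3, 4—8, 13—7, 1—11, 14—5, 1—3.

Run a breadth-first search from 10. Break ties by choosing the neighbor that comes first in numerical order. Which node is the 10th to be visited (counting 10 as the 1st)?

12

Visit 10; enqueue 2, 4, 6, 7, 9 → queue [2, 4, 6, 7, 9]
Visit 2; enqueue 11, 14 → queue [4, 6, 7, 9, 11, 14]
Visit 4; enqueue 8, 12, 15 → queue [6, 7, 9, 11, 14, 8, 12, 15]
Visit 6; enqueue 1, 5 → queue [7, 9, 11, 14, 8, 12, 15, 1, 5]
Visit 7; enqueue 13 → queue [9, 11, 14, 8, 12, 15, 1, 5, 13]
Visit 9; enqueue 3 → queue [11, 14, 8, 12, 15, 1, 5, 13, 3]
Visit 11 → queue [14, 8, 12, 15, 1, 5, 13, 3]
Visit 14 → queue [8, 12, 15, 1, 5, 13, 3]
Visit 8 → queue [12, 15, 1, 5, 13, 3]
Visit 12 → queue [15, 1, 5, 13, 3]
Visit 15 → queue [1, 5, 13, 3]
Visit 1 → queue [5, 13, 3]
Visit 5 → queue [13, 3]
Visit 13 → queue [3]
Visit 3 → queue []

Visit order: 10, 2, 4, 6, 7, 9, 11, 14, 8, 12, 15, 1, 5, 13, 3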